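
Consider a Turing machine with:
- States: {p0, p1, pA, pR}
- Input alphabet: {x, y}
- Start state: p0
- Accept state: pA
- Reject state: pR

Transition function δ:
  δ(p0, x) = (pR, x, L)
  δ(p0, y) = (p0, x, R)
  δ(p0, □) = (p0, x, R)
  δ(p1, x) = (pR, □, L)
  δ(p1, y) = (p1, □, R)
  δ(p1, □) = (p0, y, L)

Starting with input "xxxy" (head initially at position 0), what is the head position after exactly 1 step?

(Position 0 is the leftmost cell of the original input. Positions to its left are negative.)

Execution trace (head position shown):
Step 0: [p0]xxxy  (head at position 0)
Step 1: move left → [pR]□xxxy  (head at position -1)

After 1 step, the head is at position -1.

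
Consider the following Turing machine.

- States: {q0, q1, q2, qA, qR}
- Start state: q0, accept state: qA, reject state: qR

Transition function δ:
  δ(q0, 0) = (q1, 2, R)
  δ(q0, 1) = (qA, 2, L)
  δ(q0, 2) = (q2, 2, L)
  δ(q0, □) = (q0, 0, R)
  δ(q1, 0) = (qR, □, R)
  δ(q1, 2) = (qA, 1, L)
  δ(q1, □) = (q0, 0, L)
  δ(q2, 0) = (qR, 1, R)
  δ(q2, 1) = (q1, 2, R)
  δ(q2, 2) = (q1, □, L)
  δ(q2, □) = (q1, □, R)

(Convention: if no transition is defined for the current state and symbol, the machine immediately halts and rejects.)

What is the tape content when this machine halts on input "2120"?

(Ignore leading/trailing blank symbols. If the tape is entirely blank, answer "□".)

Execution trace:
Initial: [q0]2120
Step 1: δ(q0, 2) = (q2, 2, L) → [q2]□2120
Step 2: δ(q2, □) = (q1, □, R) → □[q1]2120
Step 3: δ(q1, 2) = (qA, 1, L) → [qA]□1120

The machine reaches the accept state qA and halts.

Final tape (ignoring leading/trailing blanks): 1120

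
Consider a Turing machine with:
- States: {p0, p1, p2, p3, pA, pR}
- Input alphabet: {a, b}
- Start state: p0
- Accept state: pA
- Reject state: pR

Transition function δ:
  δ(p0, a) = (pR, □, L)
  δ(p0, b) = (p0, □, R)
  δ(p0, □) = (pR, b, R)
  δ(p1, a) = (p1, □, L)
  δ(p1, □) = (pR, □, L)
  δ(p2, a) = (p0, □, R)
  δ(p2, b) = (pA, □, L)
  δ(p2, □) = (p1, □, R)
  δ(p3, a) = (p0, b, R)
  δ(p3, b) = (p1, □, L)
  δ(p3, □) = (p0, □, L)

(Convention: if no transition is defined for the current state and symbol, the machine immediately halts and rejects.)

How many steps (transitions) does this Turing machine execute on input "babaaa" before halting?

Execution trace:
Initial: [p0]babaaa
Step 1: δ(p0, b) = (p0, □, R) → □[p0]abaaa
Step 2: δ(p0, a) = (pR, □, L) → [pR]□□baaa

The machine reaches the reject state pR and halts.

The machine executed 2 steps before halting.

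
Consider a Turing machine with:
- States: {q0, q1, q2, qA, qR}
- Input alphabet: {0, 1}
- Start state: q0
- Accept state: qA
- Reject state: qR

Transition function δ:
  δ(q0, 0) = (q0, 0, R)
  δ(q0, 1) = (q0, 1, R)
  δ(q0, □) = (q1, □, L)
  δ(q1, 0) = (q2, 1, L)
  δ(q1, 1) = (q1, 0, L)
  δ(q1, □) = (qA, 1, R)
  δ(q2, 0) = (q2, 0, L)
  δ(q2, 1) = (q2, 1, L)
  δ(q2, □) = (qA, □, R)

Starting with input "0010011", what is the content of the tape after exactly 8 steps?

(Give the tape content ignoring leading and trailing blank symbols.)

Execution trace:
Initial: [q0]0010011
Step 1: δ(q0, 0) = (q0, 0, R) → 0[q0]010011
Step 2: δ(q0, 0) = (q0, 0, R) → 00[q0]10011
Step 3: δ(q0, 1) = (q0, 1, R) → 001[q0]0011
Step 4: δ(q0, 0) = (q0, 0, R) → 0010[q0]011
Step 5: δ(q0, 0) = (q0, 0, R) → 00100[q0]11
Step 6: δ(q0, 1) = (q0, 1, R) → 001001[q0]1
Step 7: δ(q0, 1) = (q0, 1, R) → 0010011[q0]□
Step 8: δ(q0, □) = (q1, □, L) → 001001[q1]1□

After 8 steps, the tape (ignoring leading/trailing blanks) is: 0010011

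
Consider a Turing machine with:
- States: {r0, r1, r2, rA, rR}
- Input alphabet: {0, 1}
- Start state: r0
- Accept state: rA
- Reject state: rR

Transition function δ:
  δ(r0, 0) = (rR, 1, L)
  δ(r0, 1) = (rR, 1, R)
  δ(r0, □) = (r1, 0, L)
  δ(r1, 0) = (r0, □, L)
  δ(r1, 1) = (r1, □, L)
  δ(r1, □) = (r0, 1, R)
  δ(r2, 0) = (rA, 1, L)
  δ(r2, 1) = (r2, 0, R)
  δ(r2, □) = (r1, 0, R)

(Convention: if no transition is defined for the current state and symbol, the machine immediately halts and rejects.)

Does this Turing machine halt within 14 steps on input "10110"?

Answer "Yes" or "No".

Execution trace:
Initial: [r0]10110
Step 1: δ(r0, 1) = (rR, 1, R) → 1[rR]0110

The machine reaches the reject state rR and halts.
The machine halted after 1 step (within the 14-step bound).

Answer: Yes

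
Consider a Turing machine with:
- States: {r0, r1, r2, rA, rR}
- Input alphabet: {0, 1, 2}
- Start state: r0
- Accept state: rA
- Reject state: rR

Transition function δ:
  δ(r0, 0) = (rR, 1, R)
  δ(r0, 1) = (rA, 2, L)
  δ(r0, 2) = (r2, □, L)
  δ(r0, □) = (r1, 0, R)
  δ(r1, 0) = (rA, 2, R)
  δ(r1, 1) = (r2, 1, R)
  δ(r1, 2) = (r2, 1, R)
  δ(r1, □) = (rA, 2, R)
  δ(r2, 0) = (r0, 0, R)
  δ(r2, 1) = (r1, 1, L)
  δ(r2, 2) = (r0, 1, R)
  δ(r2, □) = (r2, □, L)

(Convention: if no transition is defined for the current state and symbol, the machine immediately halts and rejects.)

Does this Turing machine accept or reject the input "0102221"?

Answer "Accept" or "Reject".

Execution trace:
Initial: [r0]0102221
Step 1: δ(r0, 0) = (rR, 1, R) → 1[rR]102221

The machine reaches the reject state rR and halts.

Answer: Reject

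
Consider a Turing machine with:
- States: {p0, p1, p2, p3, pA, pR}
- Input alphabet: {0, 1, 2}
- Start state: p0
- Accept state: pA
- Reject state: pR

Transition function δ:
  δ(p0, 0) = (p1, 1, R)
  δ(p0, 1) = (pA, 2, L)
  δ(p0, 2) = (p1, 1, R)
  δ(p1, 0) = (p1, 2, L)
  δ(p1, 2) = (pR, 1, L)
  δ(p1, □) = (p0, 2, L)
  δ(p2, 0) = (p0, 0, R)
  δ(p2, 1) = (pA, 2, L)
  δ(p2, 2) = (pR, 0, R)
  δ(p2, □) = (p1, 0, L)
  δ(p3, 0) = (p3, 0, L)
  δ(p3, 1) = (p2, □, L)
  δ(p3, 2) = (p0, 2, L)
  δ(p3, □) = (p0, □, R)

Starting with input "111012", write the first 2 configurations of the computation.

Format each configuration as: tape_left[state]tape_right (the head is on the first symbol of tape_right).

Transitions applied:
Step 1: δ(p0, 1) = (pA, 2, L)

The first 2 configurations are:
[p0]111012 ⊢ [pA]□211012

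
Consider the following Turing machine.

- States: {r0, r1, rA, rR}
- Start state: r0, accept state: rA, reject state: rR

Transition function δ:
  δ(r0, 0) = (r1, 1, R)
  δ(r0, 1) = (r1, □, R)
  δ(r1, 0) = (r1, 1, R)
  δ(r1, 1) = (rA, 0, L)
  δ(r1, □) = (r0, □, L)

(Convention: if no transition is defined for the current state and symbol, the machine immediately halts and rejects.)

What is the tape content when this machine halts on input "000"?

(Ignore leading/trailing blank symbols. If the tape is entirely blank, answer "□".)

Execution trace:
Initial: [r0]000
Step 1: δ(r0, 0) = (r1, 1, R) → 1[r1]00
Step 2: δ(r1, 0) = (r1, 1, R) → 11[r1]0
Step 3: δ(r1, 0) = (r1, 1, R) → 111[r1]□
Step 4: δ(r1, □) = (r0, □, L) → 11[r0]1□
Step 5: δ(r0, 1) = (r1, □, R) → 11□[r1]□
Step 6: δ(r1, □) = (r0, □, L) → 11[r0]□□

No transition is defined for δ(r0, □). By convention the machine halts and rejects.

Final tape (ignoring leading/trailing blanks): 11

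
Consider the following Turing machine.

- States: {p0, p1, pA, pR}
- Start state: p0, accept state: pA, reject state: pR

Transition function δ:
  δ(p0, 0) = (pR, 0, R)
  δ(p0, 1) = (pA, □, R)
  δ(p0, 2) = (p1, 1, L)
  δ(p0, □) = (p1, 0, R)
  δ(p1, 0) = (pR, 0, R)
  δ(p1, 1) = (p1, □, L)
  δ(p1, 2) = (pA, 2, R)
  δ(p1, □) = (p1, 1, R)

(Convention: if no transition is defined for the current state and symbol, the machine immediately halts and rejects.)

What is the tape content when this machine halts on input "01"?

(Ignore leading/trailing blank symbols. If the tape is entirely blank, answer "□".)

Execution trace:
Initial: [p0]01
Step 1: δ(p0, 0) = (pR, 0, R) → 0[pR]1

The machine reaches the reject state pR and halts.

Final tape (ignoring leading/trailing blanks): 01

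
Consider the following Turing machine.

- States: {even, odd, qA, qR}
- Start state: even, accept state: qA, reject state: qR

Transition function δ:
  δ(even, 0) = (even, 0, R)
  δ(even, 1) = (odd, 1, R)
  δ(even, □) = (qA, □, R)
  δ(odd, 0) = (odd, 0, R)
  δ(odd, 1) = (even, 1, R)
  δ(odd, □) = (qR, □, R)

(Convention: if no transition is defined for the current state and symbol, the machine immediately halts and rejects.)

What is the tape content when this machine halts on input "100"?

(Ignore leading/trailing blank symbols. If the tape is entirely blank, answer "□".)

Execution trace:
Initial: [even]100
Step 1: δ(even, 1) = (odd, 1, R) → 1[odd]00
Step 2: δ(odd, 0) = (odd, 0, R) → 10[odd]0
Step 3: δ(odd, 0) = (odd, 0, R) → 100[odd]□
Step 4: δ(odd, □) = (qR, □, R) → 100□[qR]□

The machine reaches the reject state qR and halts.

Final tape (ignoring leading/trailing blanks): 100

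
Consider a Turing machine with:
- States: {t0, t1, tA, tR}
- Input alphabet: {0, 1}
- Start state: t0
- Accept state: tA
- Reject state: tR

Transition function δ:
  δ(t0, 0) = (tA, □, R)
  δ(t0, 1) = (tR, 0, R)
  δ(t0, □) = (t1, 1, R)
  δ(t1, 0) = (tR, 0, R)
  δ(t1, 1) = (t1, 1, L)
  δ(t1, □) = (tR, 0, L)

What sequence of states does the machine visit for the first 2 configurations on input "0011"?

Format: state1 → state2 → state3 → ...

Execution trace:
Initial: [t0]0011
Step 1: δ(t0, 0) = (tA, □, R) → □[tA]011

The machine reaches the accept state tA and halts.

State sequence: t0 → tA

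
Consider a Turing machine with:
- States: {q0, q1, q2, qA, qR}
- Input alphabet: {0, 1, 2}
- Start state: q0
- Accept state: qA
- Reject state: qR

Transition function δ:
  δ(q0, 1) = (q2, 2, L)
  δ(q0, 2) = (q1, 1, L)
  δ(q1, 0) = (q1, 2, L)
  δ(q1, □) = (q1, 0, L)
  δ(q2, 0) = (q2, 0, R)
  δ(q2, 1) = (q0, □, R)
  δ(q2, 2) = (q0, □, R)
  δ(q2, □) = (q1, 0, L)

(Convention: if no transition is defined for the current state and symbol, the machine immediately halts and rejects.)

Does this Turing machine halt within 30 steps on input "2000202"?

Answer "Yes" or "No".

Execution trace:
Initial: [q0]2000202
Step 1: δ(q0, 2) = (q1, 1, L) → [q1]□1000202
Step 2: δ(q1, □) = (q1, 0, L) → [q1]□01000202
Step 3: δ(q1, □) = (q1, 0, L) → [q1]□001000202
Step 4: δ(q1, □) = (q1, 0, L) → [q1]□0001000202
Step 5: δ(q1, □) = (q1, 0, L) → [q1]□00001000202
Step 6: δ(q1, □) = (q1, 0, L) → [q1]□000001000202
Step 7: δ(q1, □) = (q1, 0, L) → [q1]□0000001000202
Step 8: δ(q1, □) = (q1, 0, L) → [q1]□00000001000202
Step 9: δ(q1, □) = (q1, 0, L) → [q1]□000000001000202
Step 10: δ(q1, □) = (q1, 0, L) → [q1]□0000000001000202
Step 11: δ(q1, □) = (q1, 0, L) → [q1]□00000000001000202
Step 12: δ(q1, □) = (q1, 0, L) → [q1]□000000000001000202
Step 13: δ(q1, □) = (q1, 0, L) → [q1]□0000000000001000202
Step 14: δ(q1, □) = (q1, 0, L) → [q1]□00000000000001000202
Step 15: δ(q1, □) = (q1, 0, L) → [q1]□000000000000001000202
Step 16: δ(q1, □) = (q1, 0, L) → [q1]□0000000000000001000202
Step 17: δ(q1, □) = (q1, 0, L) → [q1]□00000000000000001000202
Step 18: δ(q1, □) = (q1, 0, L) → [q1]□000000000000000001000202
Step 19: δ(q1, □) = (q1, 0, L) → [q1]□0000000000000000001000202
Step 20: δ(q1, □) = (q1, 0, L) → [q1]□00000000000000000001000202
Step 21: δ(q1, □) = (q1, 0, L) → [q1]□000000000000000000001000202
Step 22: δ(q1, □) = (q1, 0, L) → [q1]□0000000000000000000001000202
Step 23: δ(q1, □) = (q1, 0, L) → [q1]□00000000000000000000001000202
Step 24: δ(q1, □) = (q1, 0, L) → [q1]□000000000000000000000001000202
Step 25: δ(q1, □) = (q1, 0, L) → [q1]□0000000000000000000000001000202
Step 26: δ(q1, □) = (q1, 0, L) → [q1]□00000000000000000000000001000202
Step 27: δ(q1, □) = (q1, 0, L) → [q1]□000000000000000000000000001000202
Step 28: δ(q1, □) = (q1, 0, L) → [q1]□0000000000000000000000000001000202
Step 29: δ(q1, □) = (q1, 0, L) → [q1]□00000000000000000000000000001000202
Step 30: δ(q1, □) = (q1, 0, L) → [q1]□000000000000000000000000000001000202

The machine has not reached a halting state after 30 steps.
The machine did not halt within the 30-step bound.

Answer: No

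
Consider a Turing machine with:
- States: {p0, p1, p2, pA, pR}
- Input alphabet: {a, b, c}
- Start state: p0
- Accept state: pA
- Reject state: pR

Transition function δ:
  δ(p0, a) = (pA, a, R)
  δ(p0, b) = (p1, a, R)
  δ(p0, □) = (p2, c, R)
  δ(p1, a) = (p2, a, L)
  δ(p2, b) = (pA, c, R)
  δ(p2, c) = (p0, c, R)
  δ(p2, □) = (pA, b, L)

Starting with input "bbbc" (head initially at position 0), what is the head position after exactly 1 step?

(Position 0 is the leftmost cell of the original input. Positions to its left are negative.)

Execution trace (head position shown):
Step 0: [p0]bbbc  (head at position 0)
Step 1: move right → a[p1]bbc  (head at position 1)

After 1 step, the head is at position 1.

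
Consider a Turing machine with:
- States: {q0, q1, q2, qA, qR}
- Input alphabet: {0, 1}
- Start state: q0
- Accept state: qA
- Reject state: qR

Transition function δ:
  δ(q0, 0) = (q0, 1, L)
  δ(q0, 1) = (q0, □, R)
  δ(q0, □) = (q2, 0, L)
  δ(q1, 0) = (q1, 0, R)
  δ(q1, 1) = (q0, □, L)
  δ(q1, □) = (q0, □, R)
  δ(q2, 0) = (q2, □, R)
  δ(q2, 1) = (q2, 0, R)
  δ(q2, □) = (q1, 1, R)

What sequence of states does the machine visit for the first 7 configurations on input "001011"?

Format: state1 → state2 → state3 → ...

Execution trace:
Initial: [q0]001011
Step 1: δ(q0, 0) = (q0, 1, L) → [q0]□101011
Step 2: δ(q0, □) = (q2, 0, L) → [q2]□0101011
Step 3: δ(q2, □) = (q1, 1, R) → 1[q1]0101011
Step 4: δ(q1, 0) = (q1, 0, R) → 10[q1]101011
Step 5: δ(q1, 1) = (q0, □, L) → 1[q0]0□01011
Step 6: δ(q0, 0) = (q0, 1, L) → [q0]11□01011

State sequence: q0 → q0 → q2 → q1 → q1 → q0 → q0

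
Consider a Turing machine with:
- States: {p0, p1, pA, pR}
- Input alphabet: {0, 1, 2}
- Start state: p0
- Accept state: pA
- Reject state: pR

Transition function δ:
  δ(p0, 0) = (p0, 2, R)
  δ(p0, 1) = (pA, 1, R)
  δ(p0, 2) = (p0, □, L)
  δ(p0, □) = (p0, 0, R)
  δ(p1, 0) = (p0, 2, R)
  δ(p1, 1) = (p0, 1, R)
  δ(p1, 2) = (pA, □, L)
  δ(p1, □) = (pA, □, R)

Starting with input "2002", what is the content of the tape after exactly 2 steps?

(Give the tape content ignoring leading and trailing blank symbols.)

Execution trace:
Initial: [p0]2002
Step 1: δ(p0, 2) = (p0, □, L) → [p0]□□002
Step 2: δ(p0, □) = (p0, 0, R) → 0[p0]□002

After 2 steps, the tape (ignoring leading/trailing blanks) is: 0□002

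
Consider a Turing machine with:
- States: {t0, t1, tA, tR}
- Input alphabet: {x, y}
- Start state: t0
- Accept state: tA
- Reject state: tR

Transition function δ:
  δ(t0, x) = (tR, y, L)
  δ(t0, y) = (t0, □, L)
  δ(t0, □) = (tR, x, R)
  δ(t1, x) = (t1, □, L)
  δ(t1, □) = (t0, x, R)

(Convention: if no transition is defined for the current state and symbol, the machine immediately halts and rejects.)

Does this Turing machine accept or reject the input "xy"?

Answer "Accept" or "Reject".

Execution trace:
Initial: [t0]xy
Step 1: δ(t0, x) = (tR, y, L) → [tR]□yy

The machine reaches the reject state tR and halts.

Answer: Reject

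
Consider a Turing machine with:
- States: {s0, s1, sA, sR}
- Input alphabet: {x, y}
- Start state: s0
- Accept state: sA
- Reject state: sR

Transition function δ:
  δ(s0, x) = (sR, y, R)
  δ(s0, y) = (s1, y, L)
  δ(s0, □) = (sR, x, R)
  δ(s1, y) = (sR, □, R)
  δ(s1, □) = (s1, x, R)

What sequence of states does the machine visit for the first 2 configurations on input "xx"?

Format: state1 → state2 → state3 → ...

Execution trace:
Initial: [s0]xx
Step 1: δ(s0, x) = (sR, y, R) → y[sR]x

The machine reaches the reject state sR and halts.

State sequence: s0 → sR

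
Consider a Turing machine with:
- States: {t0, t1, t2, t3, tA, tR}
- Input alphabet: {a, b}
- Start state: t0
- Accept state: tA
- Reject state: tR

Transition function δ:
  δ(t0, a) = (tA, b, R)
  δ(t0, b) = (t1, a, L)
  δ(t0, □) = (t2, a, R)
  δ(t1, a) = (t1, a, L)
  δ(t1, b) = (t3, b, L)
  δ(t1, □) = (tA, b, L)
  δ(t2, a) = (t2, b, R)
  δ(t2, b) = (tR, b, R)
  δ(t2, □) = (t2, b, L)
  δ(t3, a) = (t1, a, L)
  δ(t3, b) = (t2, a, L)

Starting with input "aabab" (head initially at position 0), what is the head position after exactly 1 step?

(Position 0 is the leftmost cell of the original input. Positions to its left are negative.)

Execution trace (head position shown):
Step 0: [t0]aabab  (head at position 0)
Step 1: move right → b[tA]abab  (head at position 1)

After 1 step, the head is at position 1.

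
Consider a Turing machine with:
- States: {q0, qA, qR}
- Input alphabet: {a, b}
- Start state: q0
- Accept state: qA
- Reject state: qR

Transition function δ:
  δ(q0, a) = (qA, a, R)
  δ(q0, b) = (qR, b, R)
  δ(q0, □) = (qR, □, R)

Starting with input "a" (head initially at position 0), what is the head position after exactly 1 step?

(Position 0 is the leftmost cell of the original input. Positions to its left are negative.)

Execution trace (head position shown):
Step 0: [q0]a  (head at position 0)
Step 1: move right → a[qA]□  (head at position 1)

After 1 step, the head is at position 1.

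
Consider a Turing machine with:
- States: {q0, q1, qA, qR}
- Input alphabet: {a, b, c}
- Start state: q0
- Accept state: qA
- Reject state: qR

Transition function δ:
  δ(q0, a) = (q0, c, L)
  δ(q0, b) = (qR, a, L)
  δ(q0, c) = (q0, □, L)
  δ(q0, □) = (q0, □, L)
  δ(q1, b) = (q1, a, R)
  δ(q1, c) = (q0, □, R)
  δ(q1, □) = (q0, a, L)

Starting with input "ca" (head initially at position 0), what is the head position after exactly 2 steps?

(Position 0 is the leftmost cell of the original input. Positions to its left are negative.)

Execution trace (head position shown):
Step 0: [q0]ca  (head at position 0)
Step 1: move left → [q0]□□a  (head at position -1)
Step 2: move left → [q0]□□□a  (head at position -2)

After 2 steps, the head is at position -2.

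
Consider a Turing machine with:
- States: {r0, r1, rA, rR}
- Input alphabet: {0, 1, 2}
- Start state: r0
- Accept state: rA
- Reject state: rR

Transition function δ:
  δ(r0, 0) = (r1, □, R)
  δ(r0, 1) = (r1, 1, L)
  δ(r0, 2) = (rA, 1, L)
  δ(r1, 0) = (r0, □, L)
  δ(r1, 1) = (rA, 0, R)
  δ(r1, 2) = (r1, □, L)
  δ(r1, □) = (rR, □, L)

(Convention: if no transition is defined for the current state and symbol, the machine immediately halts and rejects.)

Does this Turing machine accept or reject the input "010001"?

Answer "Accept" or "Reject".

Execution trace:
Initial: [r0]010001
Step 1: δ(r0, 0) = (r1, □, R) → □[r1]10001
Step 2: δ(r1, 1) = (rA, 0, R) → □0[rA]0001

The machine reaches the accept state rA and halts.

Answer: Accept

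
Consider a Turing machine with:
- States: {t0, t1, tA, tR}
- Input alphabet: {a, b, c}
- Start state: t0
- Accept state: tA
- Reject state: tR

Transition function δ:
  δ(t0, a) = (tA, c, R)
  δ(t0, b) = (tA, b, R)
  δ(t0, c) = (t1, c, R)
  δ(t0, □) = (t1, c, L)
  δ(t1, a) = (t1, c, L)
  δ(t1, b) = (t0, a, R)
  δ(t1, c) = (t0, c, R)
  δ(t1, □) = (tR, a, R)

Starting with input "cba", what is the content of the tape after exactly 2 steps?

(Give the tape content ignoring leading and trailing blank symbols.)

Execution trace:
Initial: [t0]cba
Step 1: δ(t0, c) = (t1, c, R) → c[t1]ba
Step 2: δ(t1, b) = (t0, a, R) → ca[t0]a

After 2 steps, the tape (ignoring leading/trailing blanks) is: caa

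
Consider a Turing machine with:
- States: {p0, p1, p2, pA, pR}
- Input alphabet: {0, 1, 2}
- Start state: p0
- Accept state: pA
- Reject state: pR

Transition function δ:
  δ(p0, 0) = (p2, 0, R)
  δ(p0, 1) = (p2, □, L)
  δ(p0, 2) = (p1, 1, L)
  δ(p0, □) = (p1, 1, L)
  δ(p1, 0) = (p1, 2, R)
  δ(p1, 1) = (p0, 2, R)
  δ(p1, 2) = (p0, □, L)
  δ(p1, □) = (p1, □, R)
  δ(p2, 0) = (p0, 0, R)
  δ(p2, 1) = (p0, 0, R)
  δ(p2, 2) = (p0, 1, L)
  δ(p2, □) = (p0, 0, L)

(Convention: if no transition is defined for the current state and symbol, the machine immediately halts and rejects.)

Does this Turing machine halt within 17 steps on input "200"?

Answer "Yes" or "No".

Execution trace:
Initial: [p0]200
Step 1: δ(p0, 2) = (p1, 1, L) → [p1]□100
Step 2: δ(p1, □) = (p1, □, R) → □[p1]100
Step 3: δ(p1, 1) = (p0, 2, R) → □2[p0]00
Step 4: δ(p0, 0) = (p2, 0, R) → □20[p2]0
Step 5: δ(p2, 0) = (p0, 0, R) → □200[p0]□
Step 6: δ(p0, □) = (p1, 1, L) → □20[p1]01
Step 7: δ(p1, 0) = (p1, 2, R) → □202[p1]1
Step 8: δ(p1, 1) = (p0, 2, R) → □2022[p0]□
Step 9: δ(p0, □) = (p1, 1, L) → □202[p1]21
Step 10: δ(p1, 2) = (p0, □, L) → □20[p0]2□1
Step 11: δ(p0, 2) = (p1, 1, L) → □2[p1]01□1
Step 12: δ(p1, 0) = (p1, 2, R) → □22[p1]1□1
Step 13: δ(p1, 1) = (p0, 2, R) → □222[p0]□1
Step 14: δ(p0, □) = (p1, 1, L) → □22[p1]211
Step 15: δ(p1, 2) = (p0, □, L) → □2[p0]2□11
Step 16: δ(p0, 2) = (p1, 1, L) → □[p1]21□11
Step 17: δ(p1, 2) = (p0, □, L) → [p0]□□1□11

The machine has not reached a halting state after 17 steps.
The machine did not halt within the 17-step bound.

Answer: No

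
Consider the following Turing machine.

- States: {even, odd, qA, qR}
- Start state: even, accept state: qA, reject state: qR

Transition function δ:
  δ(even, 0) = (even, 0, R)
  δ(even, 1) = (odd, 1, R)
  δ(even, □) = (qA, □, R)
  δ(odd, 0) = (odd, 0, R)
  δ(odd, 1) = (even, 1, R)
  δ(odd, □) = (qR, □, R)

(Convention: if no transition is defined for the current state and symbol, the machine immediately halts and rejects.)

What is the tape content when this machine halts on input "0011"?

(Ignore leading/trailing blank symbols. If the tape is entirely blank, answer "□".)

Execution trace:
Initial: [even]0011
Step 1: δ(even, 0) = (even, 0, R) → 0[even]011
Step 2: δ(even, 0) = (even, 0, R) → 00[even]11
Step 3: δ(even, 1) = (odd, 1, R) → 001[odd]1
Step 4: δ(odd, 1) = (even, 1, R) → 0011[even]□
Step 5: δ(even, □) = (qA, □, R) → 0011□[qA]□

The machine reaches the accept state qA and halts.

Final tape (ignoring leading/trailing blanks): 0011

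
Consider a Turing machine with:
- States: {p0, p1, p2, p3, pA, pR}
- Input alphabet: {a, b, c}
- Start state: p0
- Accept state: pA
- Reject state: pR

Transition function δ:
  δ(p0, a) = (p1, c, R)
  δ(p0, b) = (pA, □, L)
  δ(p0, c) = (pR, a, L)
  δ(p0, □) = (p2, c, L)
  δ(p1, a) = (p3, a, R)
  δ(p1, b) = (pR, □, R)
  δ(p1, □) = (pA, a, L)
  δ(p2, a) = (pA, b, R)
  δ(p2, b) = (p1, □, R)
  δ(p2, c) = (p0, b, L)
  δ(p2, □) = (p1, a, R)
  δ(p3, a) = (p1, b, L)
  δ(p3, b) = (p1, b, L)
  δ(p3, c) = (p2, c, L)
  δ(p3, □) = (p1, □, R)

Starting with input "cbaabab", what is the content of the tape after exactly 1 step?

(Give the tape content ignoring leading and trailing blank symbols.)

Execution trace:
Initial: [p0]cbaabab
Step 1: δ(p0, c) = (pR, a, L) → [pR]□abaabab

The machine reaches the reject state pR and halts.

After 1 step, the tape (ignoring leading/trailing blanks) is: abaabab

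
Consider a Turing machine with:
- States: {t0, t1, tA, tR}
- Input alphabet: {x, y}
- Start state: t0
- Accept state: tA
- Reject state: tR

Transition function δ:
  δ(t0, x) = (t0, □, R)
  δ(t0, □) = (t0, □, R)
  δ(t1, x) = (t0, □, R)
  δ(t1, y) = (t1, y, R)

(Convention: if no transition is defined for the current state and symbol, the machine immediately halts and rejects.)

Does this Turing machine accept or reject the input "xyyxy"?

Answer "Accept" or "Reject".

Execution trace:
Initial: [t0]xyyxy
Step 1: δ(t0, x) = (t0, □, R) → □[t0]yyxy

No transition is defined for δ(t0, y). By convention the machine halts and rejects.

Answer: Reject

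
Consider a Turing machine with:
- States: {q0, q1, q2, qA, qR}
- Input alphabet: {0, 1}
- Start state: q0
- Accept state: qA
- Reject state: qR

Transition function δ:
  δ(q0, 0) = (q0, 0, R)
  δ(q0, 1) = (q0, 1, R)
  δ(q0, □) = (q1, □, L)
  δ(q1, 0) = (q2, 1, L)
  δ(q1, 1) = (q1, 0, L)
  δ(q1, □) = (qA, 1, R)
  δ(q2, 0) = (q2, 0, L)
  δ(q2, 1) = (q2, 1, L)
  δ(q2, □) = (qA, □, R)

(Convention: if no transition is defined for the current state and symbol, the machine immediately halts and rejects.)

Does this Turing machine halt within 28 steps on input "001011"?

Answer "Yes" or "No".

Execution trace:
Initial: [q0]001011
Step 1: δ(q0, 0) = (q0, 0, R) → 0[q0]01011
Step 2: δ(q0, 0) = (q0, 0, R) → 00[q0]1011
Step 3: δ(q0, 1) = (q0, 1, R) → 001[q0]011
Step 4: δ(q0, 0) = (q0, 0, R) → 0010[q0]11
Step 5: δ(q0, 1) = (q0, 1, R) → 00101[q0]1
Step 6: δ(q0, 1) = (q0, 1, R) → 001011[q0]□
Step 7: δ(q0, □) = (q1, □, L) → 00101[q1]1□
Step 8: δ(q1, 1) = (q1, 0, L) → 0010[q1]10□
Step 9: δ(q1, 1) = (q1, 0, L) → 001[q1]000□
Step 10: δ(q1, 0) = (q2, 1, L) → 00[q2]1100□
Step 11: δ(q2, 1) = (q2, 1, L) → 0[q2]01100□
Step 12: δ(q2, 0) = (q2, 0, L) → [q2]001100□
Step 13: δ(q2, 0) = (q2, 0, L) → [q2]□001100□
Step 14: δ(q2, □) = (qA, □, R) → □[qA]001100□

The machine reaches the accept state qA and halts.
The machine halted after 14 steps (within the 28-step bound).

Answer: Yes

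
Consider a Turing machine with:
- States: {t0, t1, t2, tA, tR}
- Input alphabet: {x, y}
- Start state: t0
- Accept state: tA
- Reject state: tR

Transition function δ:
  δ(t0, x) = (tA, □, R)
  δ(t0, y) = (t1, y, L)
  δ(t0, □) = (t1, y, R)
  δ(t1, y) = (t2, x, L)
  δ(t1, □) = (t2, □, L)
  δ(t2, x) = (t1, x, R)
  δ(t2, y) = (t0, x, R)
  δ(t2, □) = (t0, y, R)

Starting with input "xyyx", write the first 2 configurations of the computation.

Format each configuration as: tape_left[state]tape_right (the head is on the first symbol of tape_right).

Transitions applied:
Step 1: δ(t0, x) = (tA, □, R)

The first 2 configurations are:
[t0]xyyx ⊢ □[tA]yyx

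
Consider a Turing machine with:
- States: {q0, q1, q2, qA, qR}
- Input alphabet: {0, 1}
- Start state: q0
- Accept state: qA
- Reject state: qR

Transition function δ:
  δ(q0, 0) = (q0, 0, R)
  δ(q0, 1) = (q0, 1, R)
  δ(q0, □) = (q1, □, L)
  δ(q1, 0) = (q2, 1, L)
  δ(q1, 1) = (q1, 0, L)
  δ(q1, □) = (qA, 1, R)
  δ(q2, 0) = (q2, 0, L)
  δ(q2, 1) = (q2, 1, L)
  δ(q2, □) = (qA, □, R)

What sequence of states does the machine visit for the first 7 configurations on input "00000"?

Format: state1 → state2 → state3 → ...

Execution trace:
Initial: [q0]00000
Step 1: δ(q0, 0) = (q0, 0, R) → 0[q0]0000
Step 2: δ(q0, 0) = (q0, 0, R) → 00[q0]000
Step 3: δ(q0, 0) = (q0, 0, R) → 000[q0]00
Step 4: δ(q0, 0) = (q0, 0, R) → 0000[q0]0
Step 5: δ(q0, 0) = (q0, 0, R) → 00000[q0]□
Step 6: δ(q0, □) = (q1, □, L) → 0000[q1]0□

State sequence: q0 → q0 → q0 → q0 → q0 → q0 → q1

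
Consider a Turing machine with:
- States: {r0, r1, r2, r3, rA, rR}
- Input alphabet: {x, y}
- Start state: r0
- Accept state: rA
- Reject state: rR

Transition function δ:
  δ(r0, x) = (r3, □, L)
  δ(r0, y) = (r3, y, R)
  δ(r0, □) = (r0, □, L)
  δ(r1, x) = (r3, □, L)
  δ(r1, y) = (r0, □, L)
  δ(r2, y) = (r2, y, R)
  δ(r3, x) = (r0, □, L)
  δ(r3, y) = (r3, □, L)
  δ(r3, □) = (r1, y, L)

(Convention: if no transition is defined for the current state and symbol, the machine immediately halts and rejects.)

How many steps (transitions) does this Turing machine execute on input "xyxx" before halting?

Execution trace:
Initial: [r0]xyxx
Step 1: δ(r0, x) = (r3, □, L) → [r3]□□yxx
Step 2: δ(r3, □) = (r1, y, L) → [r1]□y□yxx

No transition is defined for δ(r1, □). By convention the machine halts and rejects.

The machine executed 2 steps before halting.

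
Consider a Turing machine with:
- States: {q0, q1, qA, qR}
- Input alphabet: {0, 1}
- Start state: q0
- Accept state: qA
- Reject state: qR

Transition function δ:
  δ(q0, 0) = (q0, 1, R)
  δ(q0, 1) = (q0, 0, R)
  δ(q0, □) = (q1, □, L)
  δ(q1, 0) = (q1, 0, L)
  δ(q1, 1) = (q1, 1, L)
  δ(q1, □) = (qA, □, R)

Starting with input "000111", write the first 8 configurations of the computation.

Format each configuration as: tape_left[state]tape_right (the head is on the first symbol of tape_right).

Transitions applied:
Step 1: δ(q0, 0) = (q0, 1, R)
Step 2: δ(q0, 0) = (q0, 1, R)
Step 3: δ(q0, 0) = (q0, 1, R)
Step 4: δ(q0, 1) = (q0, 0, R)
Step 5: δ(q0, 1) = (q0, 0, R)
Step 6: δ(q0, 1) = (q0, 0, R)
Step 7: δ(q0, □) = (q1, □, L)

The first 8 configurations are:
[q0]000111 ⊢ 1[q0]00111 ⊢ 11[q0]0111 ⊢ 111[q0]111 ⊢ 1110[q0]11 ⊢ 11100[q0]1 ⊢ 111000[q0]□ ⊢ 11100[q1]0□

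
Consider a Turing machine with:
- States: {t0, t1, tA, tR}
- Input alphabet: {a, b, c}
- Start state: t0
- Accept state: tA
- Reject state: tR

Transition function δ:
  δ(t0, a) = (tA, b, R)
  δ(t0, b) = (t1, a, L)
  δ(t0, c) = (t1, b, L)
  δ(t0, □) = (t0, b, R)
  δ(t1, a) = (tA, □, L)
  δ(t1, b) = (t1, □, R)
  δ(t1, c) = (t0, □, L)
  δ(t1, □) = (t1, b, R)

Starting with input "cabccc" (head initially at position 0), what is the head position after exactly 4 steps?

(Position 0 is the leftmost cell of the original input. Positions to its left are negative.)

Execution trace (head position shown):
Step 0: [t0]cabccc  (head at position 0)
Step 1: move left → [t1]□babccc  (head at position -1)
Step 2: move right → b[t1]babccc  (head at position 0)
Step 3: move right → b□[t1]abccc  (head at position 1)
Step 4: move left → b[tA]□□bccc  (head at position 0)

After 4 steps, the head is at position 0.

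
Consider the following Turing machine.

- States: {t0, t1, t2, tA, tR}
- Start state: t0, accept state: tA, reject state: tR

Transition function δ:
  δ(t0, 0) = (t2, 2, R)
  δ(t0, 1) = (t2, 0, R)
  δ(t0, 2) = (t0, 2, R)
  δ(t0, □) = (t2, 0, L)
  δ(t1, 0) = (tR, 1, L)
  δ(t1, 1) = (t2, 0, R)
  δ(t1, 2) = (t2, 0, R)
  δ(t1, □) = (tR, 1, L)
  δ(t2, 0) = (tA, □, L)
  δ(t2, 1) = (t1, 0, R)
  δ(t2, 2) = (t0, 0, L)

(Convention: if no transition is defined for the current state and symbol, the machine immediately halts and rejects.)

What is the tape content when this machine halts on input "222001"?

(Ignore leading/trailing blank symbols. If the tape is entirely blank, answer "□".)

Execution trace:
Initial: [t0]222001
Step 1: δ(t0, 2) = (t0, 2, R) → 2[t0]22001
Step 2: δ(t0, 2) = (t0, 2, R) → 22[t0]2001
Step 3: δ(t0, 2) = (t0, 2, R) → 222[t0]001
Step 4: δ(t0, 0) = (t2, 2, R) → 2222[t2]01
Step 5: δ(t2, 0) = (tA, □, L) → 222[tA]2□1

The machine reaches the accept state tA and halts.

Final tape (ignoring leading/trailing blanks): 2222□1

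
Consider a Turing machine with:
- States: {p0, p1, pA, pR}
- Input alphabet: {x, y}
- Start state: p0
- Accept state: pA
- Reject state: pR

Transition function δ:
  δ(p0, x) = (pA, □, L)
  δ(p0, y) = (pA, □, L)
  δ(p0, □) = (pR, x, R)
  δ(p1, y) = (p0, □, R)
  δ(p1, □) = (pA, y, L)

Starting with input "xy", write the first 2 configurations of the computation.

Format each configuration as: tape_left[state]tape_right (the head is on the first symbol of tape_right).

Transitions applied:
Step 1: δ(p0, x) = (pA, □, L)

The first 2 configurations are:
[p0]xy ⊢ [pA]□□y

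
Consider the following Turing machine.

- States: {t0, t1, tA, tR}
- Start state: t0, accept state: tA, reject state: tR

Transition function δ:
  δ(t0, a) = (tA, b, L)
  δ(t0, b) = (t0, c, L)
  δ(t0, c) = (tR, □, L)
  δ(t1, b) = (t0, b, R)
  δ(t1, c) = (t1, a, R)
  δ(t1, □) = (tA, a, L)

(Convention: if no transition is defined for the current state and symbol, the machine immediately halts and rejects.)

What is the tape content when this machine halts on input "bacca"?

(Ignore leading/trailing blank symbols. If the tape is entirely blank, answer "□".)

Execution trace:
Initial: [t0]bacca
Step 1: δ(t0, b) = (t0, c, L) → [t0]□cacca

No transition is defined for δ(t0, □). By convention the machine halts and rejects.

Final tape (ignoring leading/trailing blanks): cacca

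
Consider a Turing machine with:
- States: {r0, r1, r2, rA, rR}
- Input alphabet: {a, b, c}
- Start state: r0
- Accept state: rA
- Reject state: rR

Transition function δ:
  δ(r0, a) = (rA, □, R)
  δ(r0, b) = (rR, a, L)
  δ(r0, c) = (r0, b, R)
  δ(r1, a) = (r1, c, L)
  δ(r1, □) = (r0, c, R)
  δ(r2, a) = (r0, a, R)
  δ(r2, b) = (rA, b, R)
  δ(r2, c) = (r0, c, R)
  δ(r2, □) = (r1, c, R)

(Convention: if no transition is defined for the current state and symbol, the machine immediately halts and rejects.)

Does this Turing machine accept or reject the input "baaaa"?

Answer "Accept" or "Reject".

Execution trace:
Initial: [r0]baaaa
Step 1: δ(r0, b) = (rR, a, L) → [rR]□aaaaa

The machine reaches the reject state rR and halts.

Answer: Reject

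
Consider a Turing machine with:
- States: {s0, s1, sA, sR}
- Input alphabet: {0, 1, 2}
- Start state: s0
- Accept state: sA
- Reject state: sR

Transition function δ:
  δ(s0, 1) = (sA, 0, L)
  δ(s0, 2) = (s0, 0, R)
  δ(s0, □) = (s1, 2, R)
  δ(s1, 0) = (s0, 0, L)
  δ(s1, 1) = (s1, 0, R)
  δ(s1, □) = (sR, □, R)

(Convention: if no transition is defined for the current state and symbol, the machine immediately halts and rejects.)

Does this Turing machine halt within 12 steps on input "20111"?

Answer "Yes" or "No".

Execution trace:
Initial: [s0]20111
Step 1: δ(s0, 2) = (s0, 0, R) → 0[s0]0111

No transition is defined for δ(s0, 0). By convention the machine halts and rejects.
The machine halted after 1 step (within the 12-step bound).

Answer: Yes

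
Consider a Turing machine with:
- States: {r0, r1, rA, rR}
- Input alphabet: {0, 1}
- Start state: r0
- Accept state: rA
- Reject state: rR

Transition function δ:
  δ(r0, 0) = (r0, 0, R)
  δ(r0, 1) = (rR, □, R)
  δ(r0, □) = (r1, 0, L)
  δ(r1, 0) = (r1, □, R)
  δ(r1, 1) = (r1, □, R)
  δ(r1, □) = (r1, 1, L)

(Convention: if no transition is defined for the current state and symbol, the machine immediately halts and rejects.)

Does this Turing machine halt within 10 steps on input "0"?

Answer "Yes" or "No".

Execution trace:
Initial: [r0]0
Step 1: δ(r0, 0) = (r0, 0, R) → 0[r0]□
Step 2: δ(r0, □) = (r1, 0, L) → [r1]00
Step 3: δ(r1, 0) = (r1, □, R) → □[r1]0
Step 4: δ(r1, 0) = (r1, □, R) → □□[r1]□
Step 5: δ(r1, □) = (r1, 1, L) → □[r1]□1
Step 6: δ(r1, □) = (r1, 1, L) → [r1]□11
Step 7: δ(r1, □) = (r1, 1, L) → [r1]□111
Step 8: δ(r1, □) = (r1, 1, L) → [r1]□1111
Step 9: δ(r1, □) = (r1, 1, L) → [r1]□11111
Step 10: δ(r1, □) = (r1, 1, L) → [r1]□111111

The machine has not reached a halting state after 10 steps.
The machine did not halt within the 10-step bound.

Answer: No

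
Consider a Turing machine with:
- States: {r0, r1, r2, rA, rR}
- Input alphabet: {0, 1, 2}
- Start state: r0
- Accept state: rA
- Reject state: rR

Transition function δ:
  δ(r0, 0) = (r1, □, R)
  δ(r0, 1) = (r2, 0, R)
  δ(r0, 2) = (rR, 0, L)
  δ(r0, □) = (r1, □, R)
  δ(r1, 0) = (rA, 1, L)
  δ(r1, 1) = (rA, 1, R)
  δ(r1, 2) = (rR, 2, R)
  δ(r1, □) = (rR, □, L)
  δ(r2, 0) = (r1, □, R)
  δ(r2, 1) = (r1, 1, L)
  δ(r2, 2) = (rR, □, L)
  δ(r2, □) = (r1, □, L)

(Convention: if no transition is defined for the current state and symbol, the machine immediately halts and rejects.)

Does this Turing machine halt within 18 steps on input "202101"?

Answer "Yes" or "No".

Execution trace:
Initial: [r0]202101
Step 1: δ(r0, 2) = (rR, 0, L) → [rR]□002101

The machine reaches the reject state rR and halts.
The machine halted after 1 step (within the 18-step bound).

Answer: Yes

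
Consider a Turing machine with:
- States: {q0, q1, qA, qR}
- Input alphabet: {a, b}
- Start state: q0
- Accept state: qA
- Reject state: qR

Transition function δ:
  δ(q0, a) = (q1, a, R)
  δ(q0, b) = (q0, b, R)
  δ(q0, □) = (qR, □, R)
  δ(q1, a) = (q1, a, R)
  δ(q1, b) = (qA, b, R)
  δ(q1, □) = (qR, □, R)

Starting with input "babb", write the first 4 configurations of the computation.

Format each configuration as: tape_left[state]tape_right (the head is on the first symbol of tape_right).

Transitions applied:
Step 1: δ(q0, b) = (q0, b, R)
Step 2: δ(q0, a) = (q1, a, R)
Step 3: δ(q1, b) = (qA, b, R)

The first 4 configurations are:
[q0]babb ⊢ b[q0]abb ⊢ ba[q1]bb ⊢ bab[qA]b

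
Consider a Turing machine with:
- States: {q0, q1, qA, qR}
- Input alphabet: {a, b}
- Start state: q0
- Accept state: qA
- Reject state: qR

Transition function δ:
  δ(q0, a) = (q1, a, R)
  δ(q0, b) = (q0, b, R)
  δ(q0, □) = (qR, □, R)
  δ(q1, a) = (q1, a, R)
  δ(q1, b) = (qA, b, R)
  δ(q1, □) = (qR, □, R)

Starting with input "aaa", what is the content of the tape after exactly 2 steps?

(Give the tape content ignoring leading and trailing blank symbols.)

Execution trace:
Initial: [q0]aaa
Step 1: δ(q0, a) = (q1, a, R) → a[q1]aa
Step 2: δ(q1, a) = (q1, a, R) → aa[q1]a

After 2 steps, the tape (ignoring leading/trailing blanks) is: aaa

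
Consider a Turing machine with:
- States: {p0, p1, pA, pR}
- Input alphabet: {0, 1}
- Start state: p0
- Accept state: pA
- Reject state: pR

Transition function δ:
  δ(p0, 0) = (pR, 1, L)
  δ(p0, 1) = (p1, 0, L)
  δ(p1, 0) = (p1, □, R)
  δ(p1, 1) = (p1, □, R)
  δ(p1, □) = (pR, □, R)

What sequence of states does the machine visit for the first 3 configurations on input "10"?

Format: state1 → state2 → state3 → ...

Execution trace:
Initial: [p0]10
Step 1: δ(p0, 1) = (p1, 0, L) → [p1]□00
Step 2: δ(p1, □) = (pR, □, R) → □[pR]00

The machine reaches the reject state pR and halts.

State sequence: p0 → p1 → pR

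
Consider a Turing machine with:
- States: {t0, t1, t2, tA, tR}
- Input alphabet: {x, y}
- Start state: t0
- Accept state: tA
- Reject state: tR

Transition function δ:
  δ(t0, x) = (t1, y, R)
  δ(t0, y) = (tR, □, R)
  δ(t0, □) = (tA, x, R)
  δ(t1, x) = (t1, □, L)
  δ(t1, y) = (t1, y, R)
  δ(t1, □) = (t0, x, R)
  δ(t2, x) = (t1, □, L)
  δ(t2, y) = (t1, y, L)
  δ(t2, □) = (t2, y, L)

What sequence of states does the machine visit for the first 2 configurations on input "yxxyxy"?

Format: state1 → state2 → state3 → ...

Execution trace:
Initial: [t0]yxxyxy
Step 1: δ(t0, y) = (tR, □, R) → □[tR]xxyxy

The machine reaches the reject state tR and halts.

State sequence: t0 → tR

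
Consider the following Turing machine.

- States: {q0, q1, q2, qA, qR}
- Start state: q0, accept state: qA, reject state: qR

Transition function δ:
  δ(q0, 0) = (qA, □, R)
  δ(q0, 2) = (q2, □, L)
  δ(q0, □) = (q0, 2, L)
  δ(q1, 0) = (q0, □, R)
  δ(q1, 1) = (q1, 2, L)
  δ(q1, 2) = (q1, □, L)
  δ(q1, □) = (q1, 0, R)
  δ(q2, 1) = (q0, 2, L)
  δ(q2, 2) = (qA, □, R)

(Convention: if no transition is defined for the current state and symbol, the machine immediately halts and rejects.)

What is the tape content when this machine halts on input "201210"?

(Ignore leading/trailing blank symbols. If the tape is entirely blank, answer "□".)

Execution trace:
Initial: [q0]201210
Step 1: δ(q0, 2) = (q2, □, L) → [q2]□□01210

No transition is defined for δ(q2, □). By convention the machine halts and rejects.

Final tape (ignoring leading/trailing blanks): 01210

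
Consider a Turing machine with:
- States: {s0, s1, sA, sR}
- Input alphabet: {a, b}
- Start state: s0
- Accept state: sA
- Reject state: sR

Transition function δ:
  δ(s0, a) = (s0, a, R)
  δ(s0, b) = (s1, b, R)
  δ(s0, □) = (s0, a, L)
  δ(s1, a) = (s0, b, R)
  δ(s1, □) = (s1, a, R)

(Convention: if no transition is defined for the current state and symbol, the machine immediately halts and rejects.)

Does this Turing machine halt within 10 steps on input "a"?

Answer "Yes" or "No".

Execution trace:
Initial: [s0]a
Step 1: δ(s0, a) = (s0, a, R) → a[s0]□
Step 2: δ(s0, □) = (s0, a, L) → [s0]aa
Step 3: δ(s0, a) = (s0, a, R) → a[s0]a
Step 4: δ(s0, a) = (s0, a, R) → aa[s0]□
Step 5: δ(s0, □) = (s0, a, L) → a[s0]aa
Step 6: δ(s0, a) = (s0, a, R) → aa[s0]a
Step 7: δ(s0, a) = (s0, a, R) → aaa[s0]□
Step 8: δ(s0, □) = (s0, a, L) → aa[s0]aa
Step 9: δ(s0, a) = (s0, a, R) → aaa[s0]a
Step 10: δ(s0, a) = (s0, a, R) → aaaa[s0]□

The machine has not reached a halting state after 10 steps.
The machine did not halt within the 10-step bound.

Answer: No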